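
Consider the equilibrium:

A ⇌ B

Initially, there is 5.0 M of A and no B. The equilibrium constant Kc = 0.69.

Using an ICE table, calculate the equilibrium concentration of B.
[B] = 2.041 M

ICE: [A] = 5.0 − x, [B] = x.
Kc = x/(5.0 − x) = 0.69 ⇒ x = 0.69·5.0/(1 + 0.69) = 3.45/1.69 = 2.041.
[B] = x = 2.041 M.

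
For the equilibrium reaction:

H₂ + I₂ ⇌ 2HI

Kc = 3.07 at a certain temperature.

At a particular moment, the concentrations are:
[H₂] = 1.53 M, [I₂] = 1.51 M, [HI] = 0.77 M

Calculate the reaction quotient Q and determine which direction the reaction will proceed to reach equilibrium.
Q = 0.257, Q < K, reaction proceeds forward (toward products)

Q = ([HI]^2) / ([H₂] × [I₂])
  = ((0.77)^2) / ((1.53)·(1.51)) = 0.5929/2.3103 = 0.2566
Since Q = 0.2566 < Kc = 3.07, the reaction proceeds forward (toward products) to reach equilibrium.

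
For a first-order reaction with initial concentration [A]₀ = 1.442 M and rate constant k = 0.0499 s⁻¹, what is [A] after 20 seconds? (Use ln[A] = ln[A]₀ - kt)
0.5315 M

ln[A] = ln[A]₀ - k·t = ln(1.442) - (0.0499)·(20) = 0.3660 - 0.9980 = -0.6320
[A] = e^(-0.6320) = 0.5315 M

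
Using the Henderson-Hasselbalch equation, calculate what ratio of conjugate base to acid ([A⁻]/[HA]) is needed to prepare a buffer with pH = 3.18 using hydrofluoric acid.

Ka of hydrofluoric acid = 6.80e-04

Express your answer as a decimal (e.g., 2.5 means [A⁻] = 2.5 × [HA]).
[A⁻]/[HA] = 1.029

pKa = −log(6.80e-04) = 3.1675. pH = pKa + log([A⁻]/[HA]). 3.18 = 3.1675 + log(ratio). log(ratio) = 3.18 − 3.1675 = 0.0125. ratio = 10^(0.0125) = 1.029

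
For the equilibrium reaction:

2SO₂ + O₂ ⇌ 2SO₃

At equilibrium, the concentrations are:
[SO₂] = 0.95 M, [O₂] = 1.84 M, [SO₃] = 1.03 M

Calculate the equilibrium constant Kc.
K_c = 0.6389

Kc = ([SO₃]^2) / ([SO₂]^2 × [O₂])
   = ((1.03)^2) / ((0.95)^2·(1.84))
   = 1.0609 / 1.6606 = 0.6389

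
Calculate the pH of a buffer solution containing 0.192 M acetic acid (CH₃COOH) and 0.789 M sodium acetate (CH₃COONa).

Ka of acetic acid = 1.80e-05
pH = 5.36

pKa = -log(1.80e-05) = 4.74. pH = pKa + log([A⁻]/[HA]) = 4.74 + log(0.789/0.192)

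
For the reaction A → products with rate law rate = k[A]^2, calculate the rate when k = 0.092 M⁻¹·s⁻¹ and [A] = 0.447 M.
0.01838 M/s

rate = k·[A]^2 = 0.092·(0.447)^2 = 0.092·0.199809 = 0.01838 M/s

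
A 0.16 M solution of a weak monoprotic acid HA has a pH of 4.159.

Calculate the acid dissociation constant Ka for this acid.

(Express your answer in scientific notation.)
K_a = 3.01e-08

[H⁺] = 10^(−pH) = 10^(−4.159) = 6.934e-05 M. For HA ⇌ H⁺ + A⁻, Ka = x²/(C − x) = (6.934e-05)²/(0.16 − 6.934e-05) = 3.01e-08.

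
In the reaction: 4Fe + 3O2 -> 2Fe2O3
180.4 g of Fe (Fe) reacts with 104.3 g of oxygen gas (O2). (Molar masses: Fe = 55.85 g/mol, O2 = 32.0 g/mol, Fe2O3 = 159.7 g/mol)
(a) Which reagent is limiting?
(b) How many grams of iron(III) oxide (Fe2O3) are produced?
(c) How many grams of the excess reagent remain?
(a) Fe, (b) 257.9 g, (c) 26.78 g

Moles of Fe = 180.4 g ÷ 55.85 g/mol = 3.23008 mol
Moles of O2 = 104.3 g ÷ 32.0 g/mol = 3.25937 mol
Moles ÷ coefficient: Fe: 3.23008/4 = 0.8075, O2: 3.25937/3 = 1.086
(a) Fe has the smaller value, so Fe is the limiting reagent.
(b) Moles of Fe2O3 = 3.23008 mol Fe × (2/4) = 1.61504 mol; mass = 1.61504 mol × 159.7 g/mol = 257.9 g
(c) O2 consumed = 3.23008 × (3/4) = 2.42256 mol; remaining = 3.25937 − 2.42256 = 0.836815 mol; mass = 0.836815 mol × 32.0 g/mol = 26.78 g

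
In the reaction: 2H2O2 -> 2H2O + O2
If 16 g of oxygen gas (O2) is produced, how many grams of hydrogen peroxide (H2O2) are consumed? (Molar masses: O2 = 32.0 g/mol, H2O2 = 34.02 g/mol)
Moles of O2 = 16 g ÷ 32.0 g/mol = 0.5 mol
Mole ratio: 2 mol H2O2 / 1 mol O2
Moles of H2O2 = 0.5 × (2/1) = 1 mol
Mass of H2O2 = 1 mol × 34.02 g/mol = 34.02 g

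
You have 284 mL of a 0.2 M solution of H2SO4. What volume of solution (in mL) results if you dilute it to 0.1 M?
Using M₁V₁ = M₂V₂:
0.2 × 284 = 0.1 × V₂
V₂ = (0.2 × 284) / 0.1 = 568 mL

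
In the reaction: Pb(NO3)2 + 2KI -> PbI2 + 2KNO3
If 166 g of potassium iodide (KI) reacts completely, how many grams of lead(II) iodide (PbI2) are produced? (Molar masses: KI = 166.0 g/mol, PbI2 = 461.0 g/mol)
Moles of KI = 166 g ÷ 166.0 g/mol = 1 mol
Mole ratio: 1 mol PbI2 / 2 mol KI
Moles of PbI2 = 1 × (1/2) = 0.5 mol
Mass of PbI2 = 0.5 mol × 461.0 g/mol = 230.5 g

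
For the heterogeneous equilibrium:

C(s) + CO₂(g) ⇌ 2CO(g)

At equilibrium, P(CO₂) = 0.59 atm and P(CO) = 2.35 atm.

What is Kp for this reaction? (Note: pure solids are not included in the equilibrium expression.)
K_p = 9.360

Solid C is excluded.
Kp = P(CO)²/P(CO₂) = (2.35)²/0.59 = 5.523/0.59 = 9.360.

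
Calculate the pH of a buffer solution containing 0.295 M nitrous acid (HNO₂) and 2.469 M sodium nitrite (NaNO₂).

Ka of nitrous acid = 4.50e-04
pH = 4.27

pKa = -log(4.50e-04) = 3.35. pH = pKa + log([A⁻]/[HA]) = 3.35 + log(2.469/0.295)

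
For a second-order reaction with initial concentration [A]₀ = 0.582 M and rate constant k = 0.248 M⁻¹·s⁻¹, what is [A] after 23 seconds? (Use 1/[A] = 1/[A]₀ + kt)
0.1347 M

1/[A] = 1/[A]₀ + k·t = 1/0.582 + (0.248)·(23) = 1.7182 + 5.7040 = 7.4222
[A] = 1/7.4222 = 0.1347 M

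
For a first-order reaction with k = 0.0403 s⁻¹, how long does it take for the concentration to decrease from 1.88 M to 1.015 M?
15.29 s

From ln[A] = ln[A]₀ - k·t: t = ln([A]₀/[A])/k = ln(1.88/1.015)/0.0403 = ln(1.8522)/0.0403 = 0.6164/0.0403 = 15.29 s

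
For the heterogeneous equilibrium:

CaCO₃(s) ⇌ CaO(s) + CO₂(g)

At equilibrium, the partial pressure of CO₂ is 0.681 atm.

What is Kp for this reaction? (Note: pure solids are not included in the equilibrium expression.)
K_p = 0.681

Solids (CaCO₃, CaO) have activity 1 and are excluded.
Kp = P(CO₂) = 0.681.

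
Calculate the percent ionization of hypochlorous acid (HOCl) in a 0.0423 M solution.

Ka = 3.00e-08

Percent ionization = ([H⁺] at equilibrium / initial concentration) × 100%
Percent ionization = 0.0842%

Let x = [H⁺]. Ka = x²/(C - x) ⇒ x² + (3.00e-08)x - (3.00e-08)(0.0423) = 0. x = 3.5608e-05. Percent = (3.5608e-05/0.0423) × 100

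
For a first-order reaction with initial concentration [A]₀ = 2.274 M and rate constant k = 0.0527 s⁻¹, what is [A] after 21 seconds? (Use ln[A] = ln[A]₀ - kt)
0.7519 M

ln[A] = ln[A]₀ - k·t = ln(2.274) - (0.0527)·(21) = 0.8215 - 1.1067 = -0.2852
[A] = e^(-0.2852) = 0.7519 M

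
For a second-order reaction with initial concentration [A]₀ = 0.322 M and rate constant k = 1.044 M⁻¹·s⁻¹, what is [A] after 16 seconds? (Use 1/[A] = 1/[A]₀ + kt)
0.0505 M

1/[A] = 1/[A]₀ + k·t = 1/0.322 + (1.044)·(16) = 3.1056 + 16.7040 = 19.8096
[A] = 1/19.8096 = 0.0505 M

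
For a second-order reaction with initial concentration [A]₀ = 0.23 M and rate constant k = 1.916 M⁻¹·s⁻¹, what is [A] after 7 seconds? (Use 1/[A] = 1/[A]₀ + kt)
0.0563 M

1/[A] = 1/[A]₀ + k·t = 1/0.23 + (1.916)·(7) = 4.3478 + 13.4120 = 17.7598
[A] = 1/17.7598 = 0.0563 M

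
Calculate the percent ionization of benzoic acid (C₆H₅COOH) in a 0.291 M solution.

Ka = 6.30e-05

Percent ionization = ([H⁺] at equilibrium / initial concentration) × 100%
Percent ionization = 1.46%

Let x = [H⁺]. Ka = x²/(C - x) ⇒ x² + (6.30e-05)x - (6.30e-05)(0.291) = 0. x = 4.2503e-03. Percent = (4.2503e-03/0.291) × 100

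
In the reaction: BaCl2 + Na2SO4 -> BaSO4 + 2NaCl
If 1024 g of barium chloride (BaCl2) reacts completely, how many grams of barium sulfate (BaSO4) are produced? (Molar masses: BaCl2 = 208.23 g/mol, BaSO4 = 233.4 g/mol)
Moles of BaCl2 = 1024 g ÷ 208.23 g/mol = 4.91764 mol
Mole ratio: 1 mol BaSO4 / 1 mol BaCl2
Moles of BaSO4 = 4.91764 × (1/1) = 4.91764 mol
Mass of BaSO4 = 4.91764 mol × 233.4 g/mol = 1148 g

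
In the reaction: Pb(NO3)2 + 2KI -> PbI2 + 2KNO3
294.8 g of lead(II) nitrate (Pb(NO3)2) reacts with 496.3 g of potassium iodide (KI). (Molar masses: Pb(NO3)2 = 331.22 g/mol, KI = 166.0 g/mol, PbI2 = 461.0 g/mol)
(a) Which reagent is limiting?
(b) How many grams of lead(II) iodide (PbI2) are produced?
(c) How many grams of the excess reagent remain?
(a) Pb(NO3)2, (b) 410.3 g, (c) 200.8 g

Moles of Pb(NO3)2 = 294.8 g ÷ 331.22 g/mol = 0.890043 mol
Moles of KI = 496.3 g ÷ 166.0 g/mol = 2.98976 mol
Moles ÷ coefficient: Pb(NO3)2: 0.890043/1 = 0.89, KI: 2.98976/2 = 1.495
(a) Pb(NO3)2 has the smaller value, so Pb(NO3)2 is the limiting reagent.
(b) Moles of PbI2 = 0.890043 mol Pb(NO3)2 × (1/1) = 0.890043 mol; mass = 0.890043 mol × 461.0 g/mol = 410.3 g
(c) KI consumed = 0.890043 × (2/1) = 1.78009 mol; remaining = 2.98976 − 1.78009 = 1.20967 mol; mass = 1.20967 mol × 166.0 g/mol = 200.8 g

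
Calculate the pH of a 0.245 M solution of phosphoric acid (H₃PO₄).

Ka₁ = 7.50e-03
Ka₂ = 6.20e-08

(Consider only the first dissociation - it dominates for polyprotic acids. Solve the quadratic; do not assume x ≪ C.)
pH = 1.41

x² + Ka₁·x − Ka₁·C = 0 with Ka₁ = 7.50e-03, C = 0.245.
x = (−Ka₁ + √(Ka₁² + 4·Ka₁·C))/2 = 3.9280e-02 M, so pH = 1.41.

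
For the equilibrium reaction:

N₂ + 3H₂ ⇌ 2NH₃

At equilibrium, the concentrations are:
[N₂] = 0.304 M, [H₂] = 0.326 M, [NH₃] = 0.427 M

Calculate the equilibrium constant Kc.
K_c = 17.3113

Kc = ([NH₃]^2) / ([N₂] × [H₂]^3)
   = ((0.427)^2) / ((0.304)·(0.326)^3)
   = 0.18233 / 0.010532 = 17.3113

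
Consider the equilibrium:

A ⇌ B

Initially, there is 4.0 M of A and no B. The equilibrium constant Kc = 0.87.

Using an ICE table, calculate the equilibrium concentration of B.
[B] = 1.861 M

ICE: [A] = 4.0 − x, [B] = x.
Kc = x/(4.0 − x) = 0.87 ⇒ x = 0.87·4.0/(1 + 0.87) = 3.48/1.87 = 1.861.
[B] = x = 1.861 M.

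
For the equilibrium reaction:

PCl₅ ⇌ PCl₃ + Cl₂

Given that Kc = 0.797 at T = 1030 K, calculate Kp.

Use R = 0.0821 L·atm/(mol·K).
K_p = 67.3967

Δn = (moles gaseous products) − (moles gaseous reactants) = 1
T = 1030 K; RT = 0.0821 × 1030 = 84.563
Kp = Kc·(RT)^Δn = 0.797 × (84.563)^1 = 0.797 × 84.563 = 67.3967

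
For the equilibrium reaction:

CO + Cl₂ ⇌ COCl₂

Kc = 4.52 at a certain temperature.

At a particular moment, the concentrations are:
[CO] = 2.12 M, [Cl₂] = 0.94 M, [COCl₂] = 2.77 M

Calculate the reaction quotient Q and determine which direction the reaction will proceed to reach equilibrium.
Q = 1.390, Q < K, reaction proceeds forward (toward products)

Q = ([COCl₂]) / ([CO] × [Cl₂])
  = ((2.77)) / ((2.12)·(0.94)) = 2.77/1.9928 = 1.39
Since Q = 1.39 < Kc = 4.52, the reaction proceeds forward (toward products) to reach equilibrium.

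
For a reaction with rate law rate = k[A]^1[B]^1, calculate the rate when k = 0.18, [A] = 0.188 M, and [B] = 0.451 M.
0.01526 M/s

rate = k·[A]^1·[B]^1 = 0.18·(0.188)^1·(0.451)^1 = 0.18·0.188·0.451 = 0.01526 M/s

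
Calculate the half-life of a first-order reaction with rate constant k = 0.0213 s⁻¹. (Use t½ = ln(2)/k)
32.54 s

t½ = ln(2)/k = 0.6931/0.0213 = 32.54 s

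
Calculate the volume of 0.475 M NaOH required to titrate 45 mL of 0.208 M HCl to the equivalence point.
V_{base} = 19.7 mL

At equivalence: moles acid = moles base.
moles HCl = 0.208 M × 0.045 L = 0.00936 mol
V_NaOH = 0.00936 mol ÷ 0.475 M = 0.01971 L = 19.7 mL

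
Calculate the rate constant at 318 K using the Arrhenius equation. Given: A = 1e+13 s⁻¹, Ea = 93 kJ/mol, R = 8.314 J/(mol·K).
5.29e-03 s⁻¹

k = A·exp(-Ea/(R·T)) = 1e+13·exp(-93000/(8.314·318)) = 1e+13·exp(-35.1759) = 1e+13·5.2879e-16 = 5.29e-03 s⁻¹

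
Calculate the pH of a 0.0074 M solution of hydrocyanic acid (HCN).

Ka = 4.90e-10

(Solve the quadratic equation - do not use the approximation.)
pH = 5.72

x² + Ka×x - Ka×C = 0. Using quadratic formula: [H⁺] = 1.9040e-06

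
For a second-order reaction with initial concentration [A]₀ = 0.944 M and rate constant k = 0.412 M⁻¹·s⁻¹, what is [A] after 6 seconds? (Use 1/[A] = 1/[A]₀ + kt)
0.2832 M

1/[A] = 1/[A]₀ + k·t = 1/0.944 + (0.412)·(6) = 1.0593 + 2.4720 = 3.5313
[A] = 1/3.5313 = 0.2832 M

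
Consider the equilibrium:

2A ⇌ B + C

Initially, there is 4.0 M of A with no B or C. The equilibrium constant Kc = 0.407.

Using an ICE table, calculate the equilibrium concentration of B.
[B] = 1.121 M

ICE: [A] = 4.0 − 2x, [B] = [C] = x.
Kc = x²/(4.0 − 2x)² = 0.407 ⇒ √Kc = x/(4.0 − 2x).
x = √0.407·4.0/(1 + 2√0.407) = 0.63797·4.0/2.2759 = 1.1212.
[B] = x = 1.121 M.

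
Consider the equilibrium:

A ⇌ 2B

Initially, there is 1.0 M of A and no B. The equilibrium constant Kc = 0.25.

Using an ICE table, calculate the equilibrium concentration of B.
[B] = 0.441 M

ICE: [A] = 1.0 − x, [B] = 2x.
Kc = (2x)²/(1.0 − x) = 0.25 ⇒ 4x² + 0.25x − 0.25 = 0.
x = (−0.25 + √(0.25² + 4·4·0.25))/(2·4) = (−0.25 + √4.0625)/8 = 0.2207.
[B] = 2x = 0.441 M.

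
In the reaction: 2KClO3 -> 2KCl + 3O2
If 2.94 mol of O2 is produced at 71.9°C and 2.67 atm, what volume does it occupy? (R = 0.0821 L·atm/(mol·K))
T = 71.9°C + 273.15 = 345.05 K
V = nRT/P = (2.94 × 0.0821 × 345.05) / 2.67
V = 31.19 L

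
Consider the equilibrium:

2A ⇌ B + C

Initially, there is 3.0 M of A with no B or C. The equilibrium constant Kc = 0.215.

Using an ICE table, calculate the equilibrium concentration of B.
[B] = 0.722 M

ICE: [A] = 3.0 − 2x, [B] = [C] = x.
Kc = x²/(3.0 − 2x)² = 0.215 ⇒ √Kc = x/(3.0 − 2x).
x = √0.215·3.0/(1 + 2√0.215) = 0.46368·3.0/1.9274 = 0.72173.
[B] = x = 0.722 M.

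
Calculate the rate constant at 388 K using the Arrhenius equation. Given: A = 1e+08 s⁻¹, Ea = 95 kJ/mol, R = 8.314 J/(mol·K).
1.62e-05 s⁻¹

k = A·exp(-Ea/(R·T)) = 1e+08·exp(-95000/(8.314·388)) = 1e+08·exp(-29.4498) = 1e+08·1.6223e-13 = 1.62e-05 s⁻¹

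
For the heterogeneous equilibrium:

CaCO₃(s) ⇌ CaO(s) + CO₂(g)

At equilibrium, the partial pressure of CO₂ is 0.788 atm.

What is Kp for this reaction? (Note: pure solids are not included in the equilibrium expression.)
K_p = 0.788

Solids (CaCO₃, CaO) have activity 1 and are excluded.
Kp = P(CO₂) = 0.788.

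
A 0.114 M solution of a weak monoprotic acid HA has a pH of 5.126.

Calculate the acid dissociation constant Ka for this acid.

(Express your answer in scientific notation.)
K_a = 4.91e-10

[H⁺] = 10^(−pH) = 10^(−5.126) = 7.482e-06 M. For HA ⇌ H⁺ + A⁻, Ka = x²/(C − x) = (7.482e-06)²/(0.114 − 7.482e-06) = 4.91e-10.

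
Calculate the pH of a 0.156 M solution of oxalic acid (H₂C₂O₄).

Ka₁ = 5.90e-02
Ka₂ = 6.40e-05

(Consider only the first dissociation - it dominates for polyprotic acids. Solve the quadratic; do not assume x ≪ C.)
pH = 1.15

x² + Ka₁·x − Ka₁·C = 0 with Ka₁ = 5.90e-02, C = 0.156.
x = (−Ka₁ + √(Ka₁² + 4·Ka₁·C))/2 = 7.0871e-02 M, so pH = 1.15.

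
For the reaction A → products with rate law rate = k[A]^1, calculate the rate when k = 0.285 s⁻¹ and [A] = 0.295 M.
0.08407 M/s

rate = k·[A]^1 = 0.285·(0.295)^1 = 0.285·0.295 = 0.08407 M/s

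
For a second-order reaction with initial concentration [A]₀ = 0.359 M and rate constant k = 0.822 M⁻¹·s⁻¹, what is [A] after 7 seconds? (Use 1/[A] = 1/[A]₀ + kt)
0.1171 M

1/[A] = 1/[A]₀ + k·t = 1/0.359 + (0.822)·(7) = 2.7855 + 5.7540 = 8.5395
[A] = 1/8.5395 = 0.1171 M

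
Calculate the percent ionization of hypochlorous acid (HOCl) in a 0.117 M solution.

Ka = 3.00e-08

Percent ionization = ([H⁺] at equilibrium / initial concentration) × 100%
Percent ionization = 0.0506%

Let x = [H⁺]. Ka = x²/(C - x) ⇒ x² + (3.00e-08)x - (3.00e-08)(0.117) = 0. x = 5.9230e-05. Percent = (5.9230e-05/0.117) × 100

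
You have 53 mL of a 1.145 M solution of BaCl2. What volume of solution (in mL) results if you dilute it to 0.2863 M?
Using M₁V₁ = M₂V₂:
1.145 × 53 = 0.2863 × V₂
V₂ = (1.145 × 53) / 0.2863 = 212 mL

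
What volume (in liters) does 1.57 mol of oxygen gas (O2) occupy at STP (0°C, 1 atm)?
At STP, 1 mol of gas occupies 22.4 L
Volume = 1.57 mol × 22.4 L/mol = 35.17 L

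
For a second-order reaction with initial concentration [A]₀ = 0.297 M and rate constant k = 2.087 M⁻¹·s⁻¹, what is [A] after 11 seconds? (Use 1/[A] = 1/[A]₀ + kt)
0.0380 M

1/[A] = 1/[A]₀ + k·t = 1/0.297 + (2.087)·(11) = 3.3670 + 22.9570 = 26.3240
[A] = 1/26.3240 = 0.0380 M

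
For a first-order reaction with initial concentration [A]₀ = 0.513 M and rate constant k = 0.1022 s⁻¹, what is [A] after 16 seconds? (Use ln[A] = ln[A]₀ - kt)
0.1000 M

ln[A] = ln[A]₀ - k·t = ln(0.513) - (0.1022)·(16) = -0.6675 - 1.6352 = -2.3027
[A] = e^(-2.3027) = 0.1000 M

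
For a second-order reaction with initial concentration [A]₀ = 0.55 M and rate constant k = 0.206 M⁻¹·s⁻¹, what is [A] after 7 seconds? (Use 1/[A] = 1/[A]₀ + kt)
0.3067 M

1/[A] = 1/[A]₀ + k·t = 1/0.55 + (0.206)·(7) = 1.8182 + 1.4420 = 3.2602
[A] = 1/3.2602 = 0.3067 M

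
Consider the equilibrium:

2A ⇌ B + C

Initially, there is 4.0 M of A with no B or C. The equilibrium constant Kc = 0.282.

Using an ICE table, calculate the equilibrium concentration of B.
[B] = 1.030 M

ICE: [A] = 4.0 − 2x, [B] = [C] = x.
Kc = x²/(4.0 − 2x)² = 0.282 ⇒ √Kc = x/(4.0 − 2x).
x = √0.282·4.0/(1 + 2√0.282) = 0.53104·4.0/2.0621 = 1.0301.
[B] = x = 1.030 M.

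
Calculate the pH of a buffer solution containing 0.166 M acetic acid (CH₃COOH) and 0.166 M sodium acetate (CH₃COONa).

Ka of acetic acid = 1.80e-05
pH = 4.74

pKa = -log(1.80e-05) = 4.74. pH = pKa + log([A⁻]/[HA]) = 4.74 + log(0.166/0.166)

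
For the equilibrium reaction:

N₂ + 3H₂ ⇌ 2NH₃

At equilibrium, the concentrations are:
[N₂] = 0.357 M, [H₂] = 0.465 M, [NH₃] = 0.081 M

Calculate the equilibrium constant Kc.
K_c = 0.1828

Kc = ([NH₃]^2) / ([N₂] × [H₂]^3)
   = ((0.081)^2) / ((0.357)·(0.465)^3)
   = 0.006561 / 0.035894 = 0.1828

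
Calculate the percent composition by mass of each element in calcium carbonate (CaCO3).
Ca: 40.04%, C: 12.00%, O: 47.96%

Molar mass of CaCO3 = 100.09 g/mol
% Ca = (1 × 40.08) / 100.09 × 100% = 40.08 / 100.09 × 100% = 40.04%
% C = (1 × 12.01) / 100.09 × 100% = 12.01 / 100.09 × 100% = 12.00%
% O = (3 × 16.0) / 100.09 × 100% = 48 / 100.09 × 100% = 47.96%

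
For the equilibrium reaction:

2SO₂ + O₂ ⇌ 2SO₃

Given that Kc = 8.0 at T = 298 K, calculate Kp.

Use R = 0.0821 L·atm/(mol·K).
K_p = 0.3270

Δn = (moles gaseous products) − (moles gaseous reactants) = -1
T = 298 K; RT = 0.0821 × 298 = 24.4658
Kp = Kc·(RT)^Δn = 8.0 × (24.4658)^-1 = 8.0 × 0.0408734 = 0.3270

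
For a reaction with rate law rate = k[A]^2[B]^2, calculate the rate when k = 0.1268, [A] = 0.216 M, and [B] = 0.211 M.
0.0002634 M/s

rate = k·[A]^2·[B]^2 = 0.1268·(0.216)^2·(0.211)^2 = 0.1268·0.046656·0.044521 = 0.0002634 M/s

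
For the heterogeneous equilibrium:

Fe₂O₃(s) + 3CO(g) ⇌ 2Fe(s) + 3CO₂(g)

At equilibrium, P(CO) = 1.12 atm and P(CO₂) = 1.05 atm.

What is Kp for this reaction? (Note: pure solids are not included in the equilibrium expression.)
K_p = 0.824

Solids (Fe₂O₃, Fe) are excluded.
Kp = P(CO₂)³/P(CO)³ = (1.05)³/(1.12)³ = 1.158/1.405 = 0.824.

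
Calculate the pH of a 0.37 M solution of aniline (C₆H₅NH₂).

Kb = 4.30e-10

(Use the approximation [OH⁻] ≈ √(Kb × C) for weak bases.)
pH = 9.10

[OH⁻] = √(Kb × C) = √(4.30e-10 × 0.37) = 1.2613e-05. pOH = 4.90, pH = 14 - pOH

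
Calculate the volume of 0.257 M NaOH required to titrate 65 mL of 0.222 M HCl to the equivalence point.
V_{base} = 56.1 mL

At equivalence: moles acid = moles base.
moles HCl = 0.222 M × 0.065 L = 0.01443 mol
V_NaOH = 0.01443 mol ÷ 0.257 M = 0.05615 L = 56.1 mL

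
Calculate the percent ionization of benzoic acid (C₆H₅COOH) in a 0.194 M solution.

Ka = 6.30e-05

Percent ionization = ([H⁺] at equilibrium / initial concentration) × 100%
Percent ionization = 1.79%

Let x = [H⁺]. Ka = x²/(C - x) ⇒ x² + (6.30e-05)x - (6.30e-05)(0.194) = 0. x = 3.4646e-03. Percent = (3.4646e-03/0.194) × 100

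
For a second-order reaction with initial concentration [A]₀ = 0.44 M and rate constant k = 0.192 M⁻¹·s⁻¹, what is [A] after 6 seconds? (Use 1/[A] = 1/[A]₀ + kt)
0.2920 M

1/[A] = 1/[A]₀ + k·t = 1/0.44 + (0.192)·(6) = 2.2727 + 1.1520 = 3.4247
[A] = 1/3.4247 = 0.2920 M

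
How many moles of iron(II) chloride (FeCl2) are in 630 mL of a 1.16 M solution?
Moles = Molarity × Volume (L)
Moles = 1.16 M × 0.63 L = 0.7308 mol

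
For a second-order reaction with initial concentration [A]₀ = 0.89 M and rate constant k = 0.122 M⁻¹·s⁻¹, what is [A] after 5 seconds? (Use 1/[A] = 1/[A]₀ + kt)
0.5768 M

1/[A] = 1/[A]₀ + k·t = 1/0.89 + (0.122)·(5) = 1.1236 + 0.6100 = 1.7336
[A] = 1/1.7336 = 0.5768 M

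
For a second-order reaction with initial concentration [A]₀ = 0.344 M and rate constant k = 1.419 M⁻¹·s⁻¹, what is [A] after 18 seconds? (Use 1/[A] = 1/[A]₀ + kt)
0.0352 M

1/[A] = 1/[A]₀ + k·t = 1/0.344 + (1.419)·(18) = 2.9070 + 25.5420 = 28.4490
[A] = 1/28.4490 = 0.0352 M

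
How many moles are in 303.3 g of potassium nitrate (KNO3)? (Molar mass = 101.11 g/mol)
Moles = 303.3 g ÷ 101.11 g/mol = 3 mol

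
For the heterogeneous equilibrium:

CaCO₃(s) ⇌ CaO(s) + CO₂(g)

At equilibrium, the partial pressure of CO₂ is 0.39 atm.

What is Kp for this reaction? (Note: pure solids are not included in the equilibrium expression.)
K_p = 0.39

Solids (CaCO₃, CaO) have activity 1 and are excluded.
Kp = P(CO₂) = 0.39.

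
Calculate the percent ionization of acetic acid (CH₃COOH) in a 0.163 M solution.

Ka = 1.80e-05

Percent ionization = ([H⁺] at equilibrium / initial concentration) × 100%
Percent ionization = 1.05%

Let x = [H⁺]. Ka = x²/(C - x) ⇒ x² + (1.80e-05)x - (1.80e-05)(0.163) = 0. x = 1.7039e-03. Percent = (1.7039e-03/0.163) × 100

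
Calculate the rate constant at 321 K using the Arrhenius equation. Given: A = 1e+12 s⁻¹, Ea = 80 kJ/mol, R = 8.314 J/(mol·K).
9.58e-02 s⁻¹

k = A·exp(-Ea/(R·T)) = 1e+12·exp(-80000/(8.314·321)) = 1e+12·exp(-29.9761) = 1e+12·9.5841e-14 = 9.58e-02 s⁻¹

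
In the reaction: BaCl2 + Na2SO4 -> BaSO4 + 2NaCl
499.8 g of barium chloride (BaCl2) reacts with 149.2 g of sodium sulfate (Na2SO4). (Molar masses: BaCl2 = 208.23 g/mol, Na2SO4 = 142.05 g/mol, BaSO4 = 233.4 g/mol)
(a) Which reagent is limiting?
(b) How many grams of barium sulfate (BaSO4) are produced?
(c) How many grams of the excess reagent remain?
(a) Na2SO4, (b) 245.1 g, (c) 281.1 g

Moles of BaCl2 = 499.8 g ÷ 208.23 g/mol = 2.40023 mol
Moles of Na2SO4 = 149.2 g ÷ 142.05 g/mol = 1.05033 mol
Moles ÷ coefficient: BaCl2: 2.40023/1 = 2.4, Na2SO4: 1.05033/1 = 1.05
(a) Na2SO4 has the smaller value, so Na2SO4 is the limiting reagent.
(b) Moles of BaSO4 = 1.05033 mol Na2SO4 × (1/1) = 1.05033 mol; mass = 1.05033 mol × 233.4 g/mol = 245.1 g
(c) BaCl2 consumed = 1.05033 × (1/1) = 1.05033 mol; remaining = 2.40023 − 1.05033 = 1.3499 mol; mass = 1.3499 mol × 208.23 g/mol = 281.1 g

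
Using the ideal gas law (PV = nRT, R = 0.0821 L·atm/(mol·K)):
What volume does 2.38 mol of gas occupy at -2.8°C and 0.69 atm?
T = -2.8°C + 273.15 = 270.35 K
V = nRT/P = (2.38 × 0.0821 × 270.35) / 0.69
V = 76.56 L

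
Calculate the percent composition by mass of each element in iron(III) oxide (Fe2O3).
Fe: 69.94%, O: 30.06%

Molar mass of Fe2O3 = 159.7 g/mol
% Fe = (2 × 55.85) / 159.7 × 100% = 111.7 / 159.7 × 100% = 69.94%
% O = (3 × 16.0) / 159.7 × 100% = 48 / 159.7 × 100% = 30.06%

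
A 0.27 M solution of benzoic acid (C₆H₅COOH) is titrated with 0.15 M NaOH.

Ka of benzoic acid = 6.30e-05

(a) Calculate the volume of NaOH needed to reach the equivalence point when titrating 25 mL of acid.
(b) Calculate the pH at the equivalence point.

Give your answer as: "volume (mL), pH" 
V = 45.0 mL, pH = 8.59

(a) At equivalence: moles acid = moles base.
moles acid = 0.27 × 0.025 = 0.00675 mol; V_NaOH = 0.00675/0.15 = 0.045 L = 45.0 mL.
(b) At equivalence, all acid → conjugate base A⁻ at [A⁻] = 0.00675/0.07 = 0.09643 M.
Kb = Kw/Ka = 1.0e-14/6.30e-05 = 1.587e-10; [OH⁻] = √(Kb·[A⁻]) = 3.912e-06; pOH = 5.41; pH = 14 − pOH = 8.59.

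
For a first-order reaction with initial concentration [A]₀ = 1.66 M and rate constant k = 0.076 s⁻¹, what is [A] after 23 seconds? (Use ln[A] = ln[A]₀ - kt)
0.2890 M

ln[A] = ln[A]₀ - k·t = ln(1.66) - (0.076)·(23) = 0.5068 - 1.7480 = -1.2412
[A] = e^(-1.2412) = 0.2890 M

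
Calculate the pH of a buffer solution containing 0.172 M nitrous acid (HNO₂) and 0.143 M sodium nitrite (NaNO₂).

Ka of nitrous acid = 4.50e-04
pH = 3.27

pKa = -log(4.50e-04) = 3.35. pH = pKa + log([A⁻]/[HA]) = 3.35 + log(0.143/0.172)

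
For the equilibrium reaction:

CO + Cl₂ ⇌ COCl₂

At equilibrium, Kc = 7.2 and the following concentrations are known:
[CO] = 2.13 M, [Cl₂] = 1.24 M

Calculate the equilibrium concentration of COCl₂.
[COCl₂] = 19.0166 M

Kc = ([COCl₂]) / ([CO] × [Cl₂]) = 7.2
[COCl₂]^1 = Kc · (reactant terms)/(other product terms) = 7.2 · 2.6412 / 1 = 19.017
[COCl₂] = 19.0166 M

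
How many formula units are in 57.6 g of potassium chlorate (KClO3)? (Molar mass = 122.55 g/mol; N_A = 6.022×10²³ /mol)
Moles = 57.6 g ÷ 122.55 g/mol = 0.470012 mol
Formula units = 0.470012 mol × 6.022×10²³ /mol = 2.830e+23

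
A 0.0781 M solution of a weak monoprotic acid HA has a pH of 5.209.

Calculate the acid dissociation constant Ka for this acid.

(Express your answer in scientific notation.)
K_a = 4.89e-10

[H⁺] = 10^(−pH) = 10^(−5.209) = 6.180e-06 M. For HA ⇌ H⁺ + A⁻, Ka = x²/(C − x) = (6.180e-06)²/(0.0781 − 6.180e-06) = 4.89e-10.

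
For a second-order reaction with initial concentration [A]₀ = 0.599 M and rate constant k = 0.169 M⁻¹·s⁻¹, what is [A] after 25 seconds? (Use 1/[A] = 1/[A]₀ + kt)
0.1697 M

1/[A] = 1/[A]₀ + k·t = 1/0.599 + (0.169)·(25) = 1.6694 + 4.2250 = 5.8944
[A] = 1/5.8944 = 0.1697 M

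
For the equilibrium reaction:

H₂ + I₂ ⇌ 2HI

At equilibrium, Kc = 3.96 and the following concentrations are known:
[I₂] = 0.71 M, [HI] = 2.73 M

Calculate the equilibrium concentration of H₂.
[H₂] = 2.6508 M

Kc = ([HI]^2) / ([H₂] × [I₂]) = 3.96
[H₂]^1 = (product terms)/(Kc · other reactant terms) = 7.4529 / (3.96 · 0.71) = 2.6508
[H₂] = 2.6508 M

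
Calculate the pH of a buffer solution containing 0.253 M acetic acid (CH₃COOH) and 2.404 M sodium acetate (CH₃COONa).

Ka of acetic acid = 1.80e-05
pH = 5.72

pKa = -log(1.80e-05) = 4.74. pH = pKa + log([A⁻]/[HA]) = 4.74 + log(2.404/0.253)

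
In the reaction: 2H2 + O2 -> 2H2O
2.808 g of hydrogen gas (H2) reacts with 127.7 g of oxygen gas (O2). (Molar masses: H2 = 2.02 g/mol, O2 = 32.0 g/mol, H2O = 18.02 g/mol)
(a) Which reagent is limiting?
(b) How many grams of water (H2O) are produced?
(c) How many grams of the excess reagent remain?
(a) H2, (b) 25.05 g, (c) 105.5 g

Moles of H2 = 2.808 g ÷ 2.02 g/mol = 1.3901 mol
Moles of O2 = 127.7 g ÷ 32.0 g/mol = 3.99063 mol
Moles ÷ coefficient: H2: 1.3901/2 = 0.695, O2: 3.99063/1 = 3.991
(a) H2 has the smaller value, so H2 is the limiting reagent.
(b) Moles of H2O = 1.3901 mol H2 × (2/2) = 1.3901 mol; mass = 1.3901 mol × 18.02 g/mol = 25.05 g
(c) O2 consumed = 1.3901 × (1/2) = 0.69505 mol; remaining = 3.99063 − 0.69505 = 3.29558 mol; mass = 3.29558 mol × 32.0 g/mol = 105.5 g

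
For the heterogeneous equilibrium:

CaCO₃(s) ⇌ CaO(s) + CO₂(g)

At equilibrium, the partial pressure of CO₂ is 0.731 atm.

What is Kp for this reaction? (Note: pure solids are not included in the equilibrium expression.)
K_p = 0.731

Solids (CaCO₃, CaO) have activity 1 and are excluded.
Kp = P(CO₂) = 0.731.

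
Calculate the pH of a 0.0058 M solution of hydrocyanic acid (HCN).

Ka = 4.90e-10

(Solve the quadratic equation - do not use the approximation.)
pH = 5.77

x² + Ka×x - Ka×C = 0. Using quadratic formula: [H⁺] = 1.6856e-06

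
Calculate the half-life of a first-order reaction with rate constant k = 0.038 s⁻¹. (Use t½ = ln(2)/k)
18.24 s

t½ = ln(2)/k = 0.6931/0.038 = 18.24 s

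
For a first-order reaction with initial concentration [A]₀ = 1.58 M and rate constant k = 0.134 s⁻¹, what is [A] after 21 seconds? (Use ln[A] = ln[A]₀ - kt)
0.0947 M

ln[A] = ln[A]₀ - k·t = ln(1.58) - (0.134)·(21) = 0.4574 - 2.8140 = -2.3566
[A] = e^(-2.3566) = 0.0947 M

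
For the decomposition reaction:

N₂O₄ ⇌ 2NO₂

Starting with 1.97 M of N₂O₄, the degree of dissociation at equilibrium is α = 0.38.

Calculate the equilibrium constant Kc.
K_c = 1.8353

x = α·[A]₀ = 0.38 × 1.97 = 0.7486 M dissociated.
At eq: [N₂O₄] = 1.97 − 0.7486 = 1.221 M; [NO₂] = 2x = 1.497 M.
Kc = [NO₂]²/[N₂O₄] = (1.497)²/1.221 = 1.835.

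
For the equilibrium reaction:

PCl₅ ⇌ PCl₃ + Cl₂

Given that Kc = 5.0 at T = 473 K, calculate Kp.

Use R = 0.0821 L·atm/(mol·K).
K_p = 194.1665

Δn = (moles gaseous products) − (moles gaseous reactants) = 1
T = 473 K; RT = 0.0821 × 473 = 38.8333
Kp = Kc·(RT)^Δn = 5.0 × (38.8333)^1 = 5.0 × 38.8333 = 194.1665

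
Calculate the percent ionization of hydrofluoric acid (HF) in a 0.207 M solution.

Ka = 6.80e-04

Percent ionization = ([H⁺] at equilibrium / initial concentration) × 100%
Percent ionization = 5.57%

Let x = [H⁺]. Ka = x²/(C - x) ⇒ x² + (6.80e-04)x - (6.80e-04)(0.207) = 0. x = 1.1529e-02. Percent = (1.1529e-02/0.207) × 100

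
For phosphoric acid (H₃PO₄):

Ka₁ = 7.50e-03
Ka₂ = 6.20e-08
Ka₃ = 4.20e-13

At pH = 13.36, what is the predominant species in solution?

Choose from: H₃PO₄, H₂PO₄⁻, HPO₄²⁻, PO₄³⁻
PO₄³⁻

pKa1 = 2.12, pKa2 = 7.21, pKa3 = 12.38. Each pKa is the crossover between adjacent species; pH = 13.36 lies in the region where PO₄³⁻ predominates.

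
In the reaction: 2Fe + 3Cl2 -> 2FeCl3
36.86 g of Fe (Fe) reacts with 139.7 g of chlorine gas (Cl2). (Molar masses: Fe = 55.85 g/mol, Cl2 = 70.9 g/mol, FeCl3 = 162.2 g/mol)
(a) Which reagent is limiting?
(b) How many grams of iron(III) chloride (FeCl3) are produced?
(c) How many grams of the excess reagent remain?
(a) Fe, (b) 107 g, (c) 69.51 g

Moles of Fe = 36.86 g ÷ 55.85 g/mol = 0.659982 mol
Moles of Cl2 = 139.7 g ÷ 70.9 g/mol = 1.97038 mol
Moles ÷ coefficient: Fe: 0.659982/2 = 0.33, Cl2: 1.97038/3 = 0.6568
(a) Fe has the smaller value, so Fe is the limiting reagent.
(b) Moles of FeCl3 = 0.659982 mol Fe × (2/2) = 0.659982 mol; mass = 0.659982 mol × 162.2 g/mol = 107 g
(c) Cl2 consumed = 0.659982 × (3/2) = 0.989973 mol; remaining = 1.97038 − 0.989973 = 0.980408 mol; mass = 0.980408 mol × 70.9 g/mol = 69.51 g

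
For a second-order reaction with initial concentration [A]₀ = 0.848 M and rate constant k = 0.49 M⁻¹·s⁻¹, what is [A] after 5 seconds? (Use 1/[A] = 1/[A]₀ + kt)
0.2755 M

1/[A] = 1/[A]₀ + k·t = 1/0.848 + (0.49)·(5) = 1.1792 + 2.4500 = 3.6292
[A] = 1/3.6292 = 0.2755 M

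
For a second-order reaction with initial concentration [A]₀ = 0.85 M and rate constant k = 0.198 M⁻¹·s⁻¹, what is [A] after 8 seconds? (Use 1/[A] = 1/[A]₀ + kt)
0.3623 M

1/[A] = 1/[A]₀ + k·t = 1/0.85 + (0.198)·(8) = 1.1765 + 1.5840 = 2.7605
[A] = 1/2.7605 = 0.3623 M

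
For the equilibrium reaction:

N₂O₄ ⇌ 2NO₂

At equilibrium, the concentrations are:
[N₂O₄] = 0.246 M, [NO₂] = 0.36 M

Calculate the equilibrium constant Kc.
K_c = 0.5268

Kc = ([NO₂]^2) / ([N₂O₄])
   = ((0.36)^2) / ((0.246))
   = 0.1296 / 0.246 = 0.5268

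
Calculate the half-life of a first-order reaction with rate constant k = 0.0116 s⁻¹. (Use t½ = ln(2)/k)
59.75 s

t½ = ln(2)/k = 0.6931/0.0116 = 59.75 s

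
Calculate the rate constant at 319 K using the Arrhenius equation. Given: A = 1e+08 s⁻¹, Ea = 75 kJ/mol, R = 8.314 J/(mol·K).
5.23e-05 s⁻¹

k = A·exp(-Ea/(R·T)) = 1e+08·exp(-75000/(8.314·319)) = 1e+08·exp(-28.2788) = 1e+08·5.2322e-13 = 5.23e-05 s⁻¹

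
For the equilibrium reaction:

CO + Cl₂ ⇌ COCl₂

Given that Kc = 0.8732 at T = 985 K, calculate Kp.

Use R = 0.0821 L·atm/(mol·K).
K_p = 0.0108

Δn = (moles gaseous products) − (moles gaseous reactants) = -1
T = 985 K; RT = 0.0821 × 985 = 80.8685
Kp = Kc·(RT)^Δn = 0.8732 × (80.8685)^-1 = 0.8732 × 0.0123658 = 0.0108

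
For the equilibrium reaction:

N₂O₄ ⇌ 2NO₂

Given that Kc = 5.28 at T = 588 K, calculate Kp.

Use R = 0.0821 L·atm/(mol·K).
K_p = 254.8909

Δn = (moles gaseous products) − (moles gaseous reactants) = 1
T = 588 K; RT = 0.0821 × 588 = 48.2748
Kp = Kc·(RT)^Δn = 5.28 × (48.2748)^1 = 5.28 × 48.2748 = 254.8909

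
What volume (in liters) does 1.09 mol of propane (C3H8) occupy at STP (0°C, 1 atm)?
At STP, 1 mol of gas occupies 22.4 L
Volume = 1.09 mol × 22.4 L/mol = 24.42 L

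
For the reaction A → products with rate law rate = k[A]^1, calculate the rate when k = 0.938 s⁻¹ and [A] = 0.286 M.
0.2683 M/s

rate = k·[A]^1 = 0.938·(0.286)^1 = 0.938·0.286 = 0.2683 M/s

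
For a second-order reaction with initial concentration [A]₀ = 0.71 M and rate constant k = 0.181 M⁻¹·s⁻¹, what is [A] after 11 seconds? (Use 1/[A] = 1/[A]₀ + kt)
0.2942 M

1/[A] = 1/[A]₀ + k·t = 1/0.71 + (0.181)·(11) = 1.4085 + 1.9910 = 3.3995
[A] = 1/3.3995 = 0.2942 M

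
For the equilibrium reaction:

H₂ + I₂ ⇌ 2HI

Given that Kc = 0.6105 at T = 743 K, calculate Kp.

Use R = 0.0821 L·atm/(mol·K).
K_p = 0.6105

Δn = (moles gaseous products) − (moles gaseous reactants) = 0
T = 743 K; RT = 0.0821 × 743 = 61.0003
Kp = Kc·(RT)^Δn = 0.6105 × (61.0003)^0 = 0.6105 × 1 = 0.6105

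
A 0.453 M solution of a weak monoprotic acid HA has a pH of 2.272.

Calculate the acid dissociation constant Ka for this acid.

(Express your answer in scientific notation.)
K_a = 6.38e-05

[H⁺] = 10^(−pH) = 10^(−2.272) = 5.346e-03 M. For HA ⇌ H⁺ + A⁻, Ka = x²/(C − x) = (5.346e-03)²/(0.453 − 5.346e-03) = 6.38e-05.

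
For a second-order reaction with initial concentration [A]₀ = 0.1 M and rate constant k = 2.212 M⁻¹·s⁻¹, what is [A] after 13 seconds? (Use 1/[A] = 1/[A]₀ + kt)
0.0258 M

1/[A] = 1/[A]₀ + k·t = 1/0.1 + (2.212)·(13) = 10.0000 + 28.7560 = 38.7560
[A] = 1/38.7560 = 0.0258 M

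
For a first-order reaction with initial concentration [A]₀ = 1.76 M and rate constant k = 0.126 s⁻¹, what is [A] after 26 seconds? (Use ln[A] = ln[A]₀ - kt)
0.0665 M

ln[A] = ln[A]₀ - k·t = ln(1.76) - (0.126)·(26) = 0.5653 - 3.2760 = -2.7107
[A] = e^(-2.7107) = 0.0665 M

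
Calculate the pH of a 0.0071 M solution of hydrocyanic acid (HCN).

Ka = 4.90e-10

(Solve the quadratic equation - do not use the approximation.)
pH = 5.73

x² + Ka×x - Ka×C = 0. Using quadratic formula: [H⁺] = 1.8650e-06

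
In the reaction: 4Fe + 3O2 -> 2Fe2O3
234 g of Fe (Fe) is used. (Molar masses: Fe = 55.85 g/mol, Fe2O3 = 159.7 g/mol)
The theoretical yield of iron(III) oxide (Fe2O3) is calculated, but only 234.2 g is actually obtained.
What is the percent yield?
Moles of Fe = 234 g ÷ 55.85 g/mol = 4.18979 mol
Mole ratio: 2 mol Fe2O3 / 4 mol Fe
Moles of Fe2O3 = 4.18979 × (2/4) = 2.0949 mol
Theoretical yield = 2.0949 mol × 159.7 g/mol = 334.56 g
Actual yield = 234.2 g
Percent yield = (234.2 / 334.56) × 100% = 70.0%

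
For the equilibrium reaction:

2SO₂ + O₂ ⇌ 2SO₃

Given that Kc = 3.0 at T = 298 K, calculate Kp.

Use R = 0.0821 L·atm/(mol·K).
K_p = 0.1226

Δn = (moles gaseous products) − (moles gaseous reactants) = -1
T = 298 K; RT = 0.0821 × 298 = 24.4658
Kp = Kc·(RT)^Δn = 3.0 × (24.4658)^-1 = 3.0 × 0.0408734 = 0.1226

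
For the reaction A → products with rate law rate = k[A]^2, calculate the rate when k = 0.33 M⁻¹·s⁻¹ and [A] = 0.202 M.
0.01347 M/s

rate = k·[A]^2 = 0.33·(0.202)^2 = 0.33·0.040804 = 0.01347 M/s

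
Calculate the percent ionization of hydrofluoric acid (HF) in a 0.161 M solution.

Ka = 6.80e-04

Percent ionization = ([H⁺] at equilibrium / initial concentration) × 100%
Percent ionization = 6.29%

Let x = [H⁺]. Ka = x²/(C - x) ⇒ x² + (6.80e-04)x - (6.80e-04)(0.161) = 0. x = 1.0129e-02. Percent = (1.0129e-02/0.161) × 100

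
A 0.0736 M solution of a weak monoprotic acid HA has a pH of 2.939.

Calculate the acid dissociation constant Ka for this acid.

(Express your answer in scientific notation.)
K_a = 1.83e-05

[H⁺] = 10^(−pH) = 10^(−2.939) = 1.151e-03 M. For HA ⇌ H⁺ + A⁻, Ka = x²/(C − x) = (1.151e-03)²/(0.0736 − 1.151e-03) = 1.83e-05.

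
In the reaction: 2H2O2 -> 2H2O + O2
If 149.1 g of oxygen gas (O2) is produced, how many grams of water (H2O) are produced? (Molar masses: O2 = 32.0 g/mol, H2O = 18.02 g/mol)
Moles of O2 = 149.1 g ÷ 32.0 g/mol = 4.65937 mol
Mole ratio: 2 mol H2O / 1 mol O2
Moles of H2O = 4.65937 × (2/1) = 9.31875 mol
Mass of H2O = 9.31875 mol × 18.02 g/mol = 167.9 g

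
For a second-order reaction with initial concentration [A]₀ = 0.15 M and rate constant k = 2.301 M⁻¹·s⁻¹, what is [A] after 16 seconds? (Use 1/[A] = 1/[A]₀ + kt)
0.0230 M

1/[A] = 1/[A]₀ + k·t = 1/0.15 + (2.301)·(16) = 6.6667 + 36.8160 = 43.4827
[A] = 1/43.4827 = 0.0230 M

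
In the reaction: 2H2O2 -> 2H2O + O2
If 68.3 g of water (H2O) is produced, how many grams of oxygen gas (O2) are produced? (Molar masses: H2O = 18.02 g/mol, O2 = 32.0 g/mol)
Moles of H2O = 68.3 g ÷ 18.02 g/mol = 3.79023 mol
Mole ratio: 1 mol O2 / 2 mol H2O
Moles of O2 = 3.79023 × (1/2) = 1.89512 mol
Mass of O2 = 1.89512 mol × 32.0 g/mol = 60.64 g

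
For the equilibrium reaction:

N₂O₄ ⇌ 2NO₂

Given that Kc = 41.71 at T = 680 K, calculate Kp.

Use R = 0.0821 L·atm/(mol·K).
K_p = 2.33e+03

Δn = (moles gaseous products) − (moles gaseous reactants) = 1
T = 680 K; RT = 0.0821 × 680 = 55.828
Kp = Kc·(RT)^Δn = 41.71 × (55.828)^1 = 41.71 × 55.828 = 2.33e+03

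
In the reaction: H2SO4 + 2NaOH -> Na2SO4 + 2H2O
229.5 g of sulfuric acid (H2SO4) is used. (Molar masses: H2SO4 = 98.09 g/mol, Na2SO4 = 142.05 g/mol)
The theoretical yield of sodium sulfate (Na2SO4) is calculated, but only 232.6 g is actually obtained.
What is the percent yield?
Moles of H2SO4 = 229.5 g ÷ 98.09 g/mol = 2.33969 mol
Mole ratio: 1 mol Na2SO4 / 1 mol H2SO4
Moles of Na2SO4 = 2.33969 × (1/1) = 2.33969 mol
Theoretical yield = 2.33969 mol × 142.05 g/mol = 332.35 g
Actual yield = 232.6 g
Percent yield = (232.6 / 332.35) × 100% = 70.0%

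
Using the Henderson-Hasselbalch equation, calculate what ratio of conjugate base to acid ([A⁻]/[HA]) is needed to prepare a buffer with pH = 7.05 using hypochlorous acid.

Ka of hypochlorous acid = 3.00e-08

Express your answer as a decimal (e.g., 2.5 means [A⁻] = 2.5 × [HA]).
[A⁻]/[HA] = 0.337

pKa = −log(3.00e-08) = 7.5229. pH = pKa + log([A⁻]/[HA]). 7.05 = 7.5229 + log(ratio). log(ratio) = 7.05 − 7.5229 = -0.4729. ratio = 10^(-0.4729) = 0.337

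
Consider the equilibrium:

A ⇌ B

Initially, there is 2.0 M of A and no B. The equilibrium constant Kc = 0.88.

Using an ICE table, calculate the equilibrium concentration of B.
[B] = 0.936 M

ICE: [A] = 2.0 − x, [B] = x.
Kc = x/(2.0 − x) = 0.88 ⇒ x = 0.88·2.0/(1 + 0.88) = 1.76/1.88 = 0.9362.
[B] = x = 0.936 M.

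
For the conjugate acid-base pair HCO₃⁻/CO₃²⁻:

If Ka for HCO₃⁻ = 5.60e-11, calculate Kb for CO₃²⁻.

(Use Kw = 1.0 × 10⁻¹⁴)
K_b = 1.79e-04

Conjugate acid-base pairs differ by one H⁺. Ka × Kb = Kw for a conjugate pair.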